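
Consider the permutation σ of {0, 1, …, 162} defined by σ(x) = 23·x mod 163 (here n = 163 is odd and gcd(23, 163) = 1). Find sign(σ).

-1

Orbit of 123 under x↦23x: [123, 58, 30, 38, 59, 53, 78]… (length divides ord_163(23)).
The orbit structure of x ↦ 23x mod 163: 10 orbits of sizes [18, 18, 18, 18, 18, 18, 18, 18, 18, 1].
Σ(ℓ_i−1) = 163−10 = 153; sign = (−1)^153 = -1.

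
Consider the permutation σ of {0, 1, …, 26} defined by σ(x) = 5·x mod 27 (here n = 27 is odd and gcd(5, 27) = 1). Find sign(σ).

-1

Start at x=17: 17 → 4 → 20 → 19 → 14 → 16 → 26 → … (one orbit).
Cycle lengths of π_5 on ℤ/27ℤ: [18, 6, 2, 1]; 4 cycles in total.
n − c = 27 − 4 = 23; sign = (−1)^23 = -1.
Via Zolotarev, sign(π_{5}) = (5|27) = -1.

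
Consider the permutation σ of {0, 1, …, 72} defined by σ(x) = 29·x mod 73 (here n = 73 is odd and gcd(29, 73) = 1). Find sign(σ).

-1

Orbit of 14 under x↦29x: [14, 41, 21, 25, 68, 1, 29]… (length divides ord_73(29)).
Cycle lengths of π_29 on ℤ/73ℤ: [72, 1]; 2 cycles in total.
Σ(ℓ_i−1) = 73−2 = 71; sign = (−1)^71 = -1.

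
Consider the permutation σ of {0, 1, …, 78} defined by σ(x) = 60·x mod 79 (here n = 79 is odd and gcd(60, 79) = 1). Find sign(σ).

Start at x=64: 64 → 48 → 36 → 27 → 40 → 30 → 62 → … (one orbit).
Cycle lengths of π_60 on ℤ/79ℤ: [78, 1]; 2 cycles in total.
n − c = 79 − 2 = 77; sign = (−1)^77 = -1.
Zolotarev: (60|79) = -1, matching the cycle-count sign.

-1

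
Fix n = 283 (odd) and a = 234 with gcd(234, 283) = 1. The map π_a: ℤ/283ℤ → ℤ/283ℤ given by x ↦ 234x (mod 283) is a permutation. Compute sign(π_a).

-1

Trace 159: π^k(159) = [159, 133, 275, 109, 36, 217, 121] for k=0..6.
Decompose π into cycles: lengths [282, 1] (2 cycles, including the fixed point 0).
With 2 cycles on 283 points, sign = (−1)^{283−2} = -1.
Check: (234/283) = -1 by Zolotarev.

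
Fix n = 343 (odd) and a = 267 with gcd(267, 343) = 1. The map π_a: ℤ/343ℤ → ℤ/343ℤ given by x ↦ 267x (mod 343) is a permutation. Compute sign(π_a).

Start at x=267: 267 → 288 → 64 → 281 → 253 → 323 → 148 → … (one orbit).
π_267 has 19 disjoint cycles with lengths [49, 49, 49, 49, 49, 49, 7, 7, 7, 7, 7, 7, 1, 1, 1, 1, 1, 1, 1] on {0,…,342}.
sign(π) = (−1)^{n − #cycles} = (−1)^{343−19} = (−1)^324 = +1.
Check: (267/343) = +1 by Zolotarev.

+1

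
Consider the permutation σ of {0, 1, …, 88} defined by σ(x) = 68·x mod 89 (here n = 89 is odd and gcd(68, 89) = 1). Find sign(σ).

Orbit of 9 under x↦68x: [9, 78, 53, 44, 55, 2, 47]… (length divides ord_89(68)).
3 cycles of lengths [44, 44, 1].
3 cycles on 89: each ℓ→(−1)^(ℓ−1), product (−1)^86 = +1.
Via Zolotarev, sign(π_{68}) = (68|89) = +1.

+1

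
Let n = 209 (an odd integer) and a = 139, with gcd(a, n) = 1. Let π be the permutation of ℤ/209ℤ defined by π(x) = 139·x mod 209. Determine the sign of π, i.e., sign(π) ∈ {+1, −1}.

Orbit of 45 under x↦139x: [45, 194, 5, 68, 47, 54, 191]… (length divides ord_209(139)).
π_139 has 6 disjoint cycles with lengths [90, 90, 10, 9, 9, 1] on {0,…,208}.
209 − 6 = 203 transpositions; sign(π) = (−1)^203 = -1.

-1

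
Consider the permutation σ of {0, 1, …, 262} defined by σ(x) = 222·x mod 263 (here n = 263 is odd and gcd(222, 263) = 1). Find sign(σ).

+1

Trace 172: π^k(172) = [172, 49, 95, 50, 54, 153, 39] for k=0..6.
The orbit structure of x ↦ 222x mod 263: 3 orbits of sizes [131, 131, 1].
3 cycles on 263: each ℓ→(−1)^(ℓ−1), product (−1)^260 = +1.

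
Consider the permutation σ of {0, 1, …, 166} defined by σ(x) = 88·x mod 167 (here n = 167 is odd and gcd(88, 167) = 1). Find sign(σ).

Trace 49: π^k(49) = [49, 137, 32, 144, 147, 77, 96] for k=0..6.
3 cycles of lengths [83, 83, 1].
167 − 3 = 164 transpositions; sign(π) = (−1)^164 = +1.
Zolotarev: (88|167) = +1, matching the cycle-count sign.

+1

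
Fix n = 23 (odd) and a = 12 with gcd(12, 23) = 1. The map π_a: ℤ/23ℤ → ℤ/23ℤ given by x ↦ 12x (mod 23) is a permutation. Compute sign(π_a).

+1

Start at x=12: 12 → 6 → 3 → 13 → 18 → 9 → 16 → … (one orbit).
The orbit structure of x ↦ 12x mod 23: 3 orbits of sizes [11, 11, 1].
3 cycles on 23: each ℓ→(−1)^(ℓ−1), product (−1)^20 = +1.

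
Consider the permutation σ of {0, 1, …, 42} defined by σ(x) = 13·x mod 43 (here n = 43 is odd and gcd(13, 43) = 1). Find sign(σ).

Trace 16: π^k(16) = [16, 36, 38, 21, 15, 23, 41] for k=0..6.
π_13 has 3 disjoint cycles with lengths [21, 21, 1] on {0,…,42}.
n − c = 43 − 3 = 40; sign = (−1)^40 = +1.

+1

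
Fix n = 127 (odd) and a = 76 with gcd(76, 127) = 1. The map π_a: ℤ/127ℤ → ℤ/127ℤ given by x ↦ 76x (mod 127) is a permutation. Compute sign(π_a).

+1

Start at x=38: 38 → 94 → 32 → 19 → 47 → 16 → 73 → … (one orbit).
Cycle lengths of π_76 on ℤ/127ℤ: [21, 21, 21, 21, 21, 21, 1]; 7 cycles in total.
n − c = 127 − 7 = 120; sign = (−1)^120 = +1.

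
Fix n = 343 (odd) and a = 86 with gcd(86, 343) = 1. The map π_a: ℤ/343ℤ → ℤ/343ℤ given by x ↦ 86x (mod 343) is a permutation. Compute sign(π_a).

+1

Start at x=190: 190 → 219 → 312 → 78 → 191 → 305 → 162 → … (one orbit).
Decompose π into cycles: lengths [147, 147, 21, 21, 3, 3, 1] (7 cycles, including the fixed point 0).
sign(π) = (−1)^{n − #cycles} = (−1)^{343−7} = (−1)^336 = +1.
Via Zolotarev, sign(π_{86}) = (86|343) = +1.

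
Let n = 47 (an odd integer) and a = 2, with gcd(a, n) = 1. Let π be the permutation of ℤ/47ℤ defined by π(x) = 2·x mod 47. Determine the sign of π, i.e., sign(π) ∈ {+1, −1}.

+1

Orbit of 17 under x↦2x: [17, 34, 21, 42, 37, 27, 7]… (length divides ord_47(2)).
Decompose π into cycles: lengths [23, 23, 1] (3 cycles, including the fixed point 0).
sign(π) = (−1)^{n − #cycles} = (−1)^{47−3} = (−1)^44 = +1.
Check: (2/47) = +1 by Zolotarev.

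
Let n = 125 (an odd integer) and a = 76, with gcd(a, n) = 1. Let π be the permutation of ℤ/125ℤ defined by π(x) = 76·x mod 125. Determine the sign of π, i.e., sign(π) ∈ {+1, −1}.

+1

Orbit of 1 under x↦76x: [1, 76, 26, 101, 51]… (length divides ord_125(76)).
π_76 has 45 disjoint cycles with lengths [5, 5, 5, 5, 5, 5, 5, 5, 5, 5, 5, 5, 5, 5, 5, 5, 5, 5, 5, 5, 1, 1, 1, 1, 1, 1, 1, 1, 1, 1, 1, 1, 1, 1, 1, 1, 1, 1, 1, 1, 1, 1, 1, 1, 1] on {0,…,124}.
With 45 cycles on 125 points, sign = (−1)^{125−45} = +1.
The Jacobi symbol (76|125) = +1 (Zolotarev) agrees.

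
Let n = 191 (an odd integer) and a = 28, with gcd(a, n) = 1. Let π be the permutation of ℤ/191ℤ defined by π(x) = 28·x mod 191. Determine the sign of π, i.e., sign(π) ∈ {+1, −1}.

Trace 113: π^k(113) = [113, 108, 159, 59, 124, 34, 188] for k=0..6.
π_28 has 2 disjoint cycles with lengths [190, 1] on {0,…,190}.
sign(π) = (−1)^{n − #cycles} = (−1)^{191−2} = (−1)^189 = -1.
(28|191)_J = -1 (Zolotarev's lemma cross-check).

-1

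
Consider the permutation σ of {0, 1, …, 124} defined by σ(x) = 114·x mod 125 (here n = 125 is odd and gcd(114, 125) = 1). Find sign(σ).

+1

Start at x=49: 49 → 86 → 54 → 31 → 34 → 1 → 114 → … (one orbit).
Decompose π into cycles: lengths [50, 50, 10, 10, 2, 2, 1] (7 cycles, including the fixed point 0).
7 cycles on 125: each ℓ→(−1)^(ℓ−1), product (−1)^118 = +1.
(114|125)_J = +1 (Zolotarev's lemma cross-check).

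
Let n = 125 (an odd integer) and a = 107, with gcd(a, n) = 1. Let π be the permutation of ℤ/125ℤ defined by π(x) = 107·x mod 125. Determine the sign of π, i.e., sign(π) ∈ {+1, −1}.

-1

Trace 1: π^k(1) = [1, 107, 74, 43, 101, 57, 99] for k=0..6.
π_107 has 12 disjoint cycles with lengths [20, 20, 20, 20, 20, 4, 4, 4, 4, 4, 4, 1] on {0,…,124}.
With 12 cycles on 125 points, sign = (−1)^{125−12} = -1.
(107|125)_J = -1 (Zolotarev's lemma cross-check).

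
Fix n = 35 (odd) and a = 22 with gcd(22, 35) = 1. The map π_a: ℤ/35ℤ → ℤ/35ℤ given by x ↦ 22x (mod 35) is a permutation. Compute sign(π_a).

-1

Trace 22: π^k(22) = [22, 29, 8, 1] for k=0..3.
The orbit structure of x ↦ 22x mod 35: 14 orbits of sizes [4, 4, 4, 4, 4, 4, 4, 1, 1, 1, 1, 1, 1, 1].
Σ(ℓ_i−1) = 35−14 = 21; sign = (−1)^21 = -1.
Zolotarev: (22|35) = -1, matching the cycle-count sign.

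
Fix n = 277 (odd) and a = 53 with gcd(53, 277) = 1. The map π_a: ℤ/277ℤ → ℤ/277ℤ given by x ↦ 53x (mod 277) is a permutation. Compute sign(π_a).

Orbit of 79 under x↦53x: [79, 32, 34, 140, 218, 197, 192]… (length divides ord_277(53)).
Cycle type of π: 276 + 1; total 2 cycles.
sign(π) = (−1)^{n − #cycles} = (−1)^{277−2} = (−1)^275 = -1.
(53|277)_J = -1 (Zolotarev's lemma cross-check).

-1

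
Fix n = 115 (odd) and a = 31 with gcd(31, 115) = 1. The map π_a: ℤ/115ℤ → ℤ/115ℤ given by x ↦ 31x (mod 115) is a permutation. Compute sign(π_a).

Start at x=81: 81 → 96 → 101 → 26 → 1 → 31 → 41 → … (one orbit).
Decompose π into cycles: lengths [11, 11, 11, 11, 11, 11, 11, 11, 11, 11, 1, 1, 1, 1, 1] (15 cycles, including the fixed point 0).
sign(π) = (−1)^{n − #cycles} = (−1)^{115−15} = (−1)^100 = +1.
Via Zolotarev, sign(π_{31}) = (31|115) = +1.

+1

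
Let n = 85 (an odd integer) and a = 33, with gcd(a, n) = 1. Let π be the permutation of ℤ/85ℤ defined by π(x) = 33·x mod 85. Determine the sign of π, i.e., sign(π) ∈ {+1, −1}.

-1

Orbit of 1 under x↦33x: [1, 33, 69, 67]… (length divides ord_85(33)).
26 cycles of lengths [4, 4, 4, 4, 4, 4, 4, 4, 4, 4, 4, 4, 4, 4, 4, 4, 4, 2, 2, 2, 2, 2, 2, 2, 2, 1].
sign(π) = (−1)^{n − #cycles} = (−1)^{85−26} = (−1)^59 = -1.
Check: (33/85) = -1 by Zolotarev.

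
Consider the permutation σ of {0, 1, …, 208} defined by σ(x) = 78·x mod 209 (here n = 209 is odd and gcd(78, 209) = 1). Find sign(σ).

Start at x=155: 155 → 177 → 12 → 100 → 67 → 1 → 78 → … (one orbit).
22 cycles of lengths [18, 18, 18, 18, 18, 18, 18, 18, 18, 18, 18, 1, 1, 1, 1, 1, 1, 1, 1, 1, 1, 1].
22 cycles on 209: each ℓ→(−1)^(ℓ−1), product (−1)^187 = -1.

-1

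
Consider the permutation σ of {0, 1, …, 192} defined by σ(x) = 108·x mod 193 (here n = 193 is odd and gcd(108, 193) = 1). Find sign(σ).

Orbit of 108 under x↦108x: [108, 84, 1]… (length divides ord_193(108)).
Decompose π into cycles: lengths [3, 3, 3, 3, 3, 3, 3, 3, 3, 3, 3, 3, 3, 3, 3, 3, 3, 3, 3, 3, 3, 3, 3, 3, 3, 3, 3, 3, 3, 3, 3, 3, 3, 3, 3, 3, 3, 3, 3, 3, 3, 3, 3, 3, 3, 3, 3, 3, 3, 3, 3, 3, 3, 3, 3, 3, 3, 3, 3, 3, 3, 3, 3, 3, 1] (65 cycles, including the fixed point 0).
65 cycles on 193: each ℓ→(−1)^(ℓ−1), product (−1)^128 = +1.
The Jacobi symbol (108|193) = +1 (Zolotarev) agrees.

+1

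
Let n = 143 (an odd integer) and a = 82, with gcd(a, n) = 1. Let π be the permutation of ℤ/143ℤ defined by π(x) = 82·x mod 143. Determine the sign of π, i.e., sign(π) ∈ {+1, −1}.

+1

Trace 3: π^k(3) = [3, 103, 9, 23, 27, 69, 81] for k=0..6.
Cycle type of π: 30×4 + 6×2 + 5×2 + 1; total 9 cycles.
sign(π) = (−1)^{n − #cycles} = (−1)^{143−9} = (−1)^134 = +1.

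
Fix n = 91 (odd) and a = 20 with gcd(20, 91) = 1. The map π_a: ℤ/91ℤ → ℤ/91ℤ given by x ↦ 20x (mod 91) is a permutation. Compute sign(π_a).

Start at x=6: 6 → 29 → 34 → 43 → 41 → 1 → 20 → … (one orbit).
The orbit structure of x ↦ 20x mod 91: 11 orbits of sizes [12, 12, 12, 12, 12, 12, 12, 2, 2, 2, 1].
With 11 cycles on 91 points, sign = (−1)^{91−11} = +1.
Via Zolotarev, sign(π_{20}) = (20|91) = +1.

+1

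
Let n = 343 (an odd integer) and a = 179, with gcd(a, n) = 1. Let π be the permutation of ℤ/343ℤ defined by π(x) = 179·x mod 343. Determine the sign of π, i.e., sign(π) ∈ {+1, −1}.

+1

Start at x=50: 50 → 32 → 240 → 85 → 123 → 65 → 316 → … (one orbit).
The orbit structure of x ↦ 179x mod 343: 7 orbits of sizes [147, 147, 21, 21, 3, 3, 1].
Σ(ℓ_i−1) = 343−7 = 336; sign = (−1)^336 = +1.
Via Zolotarev, sign(π_{179}) = (179|343) = +1.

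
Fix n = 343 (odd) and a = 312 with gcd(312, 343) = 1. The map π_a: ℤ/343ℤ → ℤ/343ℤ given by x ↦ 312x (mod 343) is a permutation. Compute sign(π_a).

+1

Orbit of 214 under x↦312x: [214, 226, 197, 67, 324, 246, 263]… (length divides ord_343(312)).
31 cycles of lengths [21, 21, 21, 21, 21, 21, 21, 21, 21, 21, 21, 21, 21, 21, 3, 3, 3, 3, 3, 3, 3, 3, 3, 3, 3, 3, 3, 3, 3, 3, 1].
sign(π) = (−1)^{n − #cycles} = (−1)^{343−31} = (−1)^312 = +1.
(312|343)_J = +1 (Zolotarev's lemma cross-check).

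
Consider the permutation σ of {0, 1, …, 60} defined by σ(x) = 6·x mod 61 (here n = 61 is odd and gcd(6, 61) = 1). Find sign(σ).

-1

Orbit of 5 under x↦6x: [5, 30, 58, 43, 14, 23, 16]… (length divides ord_61(6)).
Decompose π into cycles: lengths [60, 1] (2 cycles, including the fixed point 0).
2 cycles on 61: each ℓ→(−1)^(ℓ−1), product (−1)^59 = -1.
The Jacobi symbol (6|61) = -1 (Zolotarev) agrees.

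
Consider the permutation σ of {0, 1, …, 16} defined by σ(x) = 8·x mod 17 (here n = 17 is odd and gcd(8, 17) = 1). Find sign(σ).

Start at x=1: 1 → 8 → 13 → 2 → 16 → 9 → 4 → … (one orbit).
Decompose π into cycles: lengths [8, 8, 1] (3 cycles, including the fixed point 0).
Σ(ℓ_i−1) = 17−3 = 14; sign = (−1)^14 = +1.
Zolotarev: (8|17) = +1, matching the cycle-count sign.

+1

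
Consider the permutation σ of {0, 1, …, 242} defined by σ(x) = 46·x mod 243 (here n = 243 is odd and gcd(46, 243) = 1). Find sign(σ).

+1

Orbit of 1 under x↦46x: [1, 46, 172, 136, 181, 64, 28]… (length divides ord_243(46)).
π_46 has 27 disjoint cycles with lengths [27, 27, 27, 27, 27, 27, 9, 9, 9, 9, 9, 9, 3, 3, 3, 3, 3, 3, 1, 1, 1, 1, 1, 1, 1, 1, 1] on {0,…,242}.
27 cycles on 243: each ℓ→(−1)^(ℓ−1), product (−1)^216 = +1.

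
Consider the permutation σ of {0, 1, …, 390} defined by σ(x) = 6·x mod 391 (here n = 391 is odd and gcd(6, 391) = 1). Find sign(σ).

Orbit of 348 under x↦6x: [348, 133, 16, 96, 185, 328, 13]… (length divides ord_391(6)).
The orbit structure of x ↦ 6x mod 391: 6 orbits of sizes [176, 176, 16, 11, 11, 1].
391 − 6 = 385 transpositions; sign(π) = (−1)^385 = -1.

-1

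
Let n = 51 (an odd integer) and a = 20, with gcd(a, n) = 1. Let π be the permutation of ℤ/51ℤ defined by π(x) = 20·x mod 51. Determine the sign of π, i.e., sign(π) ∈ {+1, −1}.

Start at x=13: 13 → 5 → 49 → 11 → 16 → 14 → 25 → … (one orbit).
π_20 has 5 disjoint cycles with lengths [16, 16, 16, 2, 1] on {0,…,50}.
With 5 cycles on 51 points, sign = (−1)^{51−5} = +1.
The Jacobi symbol (20|51) = +1 (Zolotarev) agrees.

+1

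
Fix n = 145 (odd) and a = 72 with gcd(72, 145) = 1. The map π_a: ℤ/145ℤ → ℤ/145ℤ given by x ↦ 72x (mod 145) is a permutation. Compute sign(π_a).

Trace 127: π^k(127) = [127, 9, 68, 111, 17, 64, 113] for k=0..6.
π_72 has 7 disjoint cycles with lengths [28, 28, 28, 28, 28, 4, 1] on {0,…,144}.
sign(π) = (−1)^{n − #cycles} = (−1)^{145−7} = (−1)^138 = +1.
Zolotarev: (72|145) = +1, matching the cycle-count sign.

+1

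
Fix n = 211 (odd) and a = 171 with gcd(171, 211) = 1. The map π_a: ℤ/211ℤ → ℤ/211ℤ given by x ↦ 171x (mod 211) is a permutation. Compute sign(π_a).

Orbit of 144 under x↦171x: [144, 148, 199, 58, 1, 171, 123]… (length divides ord_211(171)).
Cycle type of π: 7×30 + 1; total 31 cycles.
211 − 31 = 180 transpositions; sign(π) = (−1)^180 = +1.

+1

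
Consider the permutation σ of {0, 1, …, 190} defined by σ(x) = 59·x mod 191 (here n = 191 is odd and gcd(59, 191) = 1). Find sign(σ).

Start at x=138: 138 → 120 → 13 → 3 → 177 → 129 → 162 → … (one orbit).
Decompose π into cycles: lengths [95, 95, 1] (3 cycles, including the fixed point 0).
n − c = 191 − 3 = 188; sign = (−1)^188 = +1.

+1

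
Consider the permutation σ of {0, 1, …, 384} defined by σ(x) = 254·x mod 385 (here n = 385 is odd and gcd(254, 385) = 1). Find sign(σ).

Orbit of 1 under x↦254x: [1, 254, 221, 309, 331, 144]… (length divides ord_385(254)).
The orbit structure of x ↦ 254x mod 385: 99 orbits of sizes [6, 6, 6, 6, 6, 6, 6, 6, 6, 6, 6, 6, 6, 6, 6, 6, 6, 6, 6, 6, 6, 6, 6, 6, 6, 6, 6, 6, 6, 6, 6, 6, 6, 6, 6, 6, 6, 6, 6, 6, 6, 6, 6, 6, 3, 3, 3, 3, 3, 3, 3, 3, 3, 3, 3, 3, 3, 3, 3, 3, 3, 3, 3, 3, 3, 3, 2, 2, 2, 2, 2, 2, 2, 2, 2, 2, 2, 2, 2, 2, 2, 2, 2, 2, 2, 2, 2, 2, 1, 1, 1, 1, 1, 1, 1, 1, 1, 1, 1].
n − c = 385 − 99 = 286; sign = (−1)^286 = +1.

+1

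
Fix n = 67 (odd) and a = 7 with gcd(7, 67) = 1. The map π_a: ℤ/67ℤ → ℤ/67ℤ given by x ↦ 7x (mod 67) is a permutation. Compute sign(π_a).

Orbit of 49 under x↦7x: [49, 8, 56, 57, 64, 46, 54]… (length divides ord_67(7)).
Decompose π into cycles: lengths [66, 1] (2 cycles, including the fixed point 0).
Σ(ℓ_i−1) = 67−2 = 65; sign = (−1)^65 = -1.

-1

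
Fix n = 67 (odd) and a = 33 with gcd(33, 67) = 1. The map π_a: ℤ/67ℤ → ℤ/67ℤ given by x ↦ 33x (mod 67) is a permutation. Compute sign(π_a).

Start at x=60: 60 → 37 → 15 → 26 → 54 → 40 → 47 → … (one orbit).
Decompose π into cycles: lengths [33, 33, 1] (3 cycles, including the fixed point 0).
n − c = 67 − 3 = 64; sign = (−1)^64 = +1.

+1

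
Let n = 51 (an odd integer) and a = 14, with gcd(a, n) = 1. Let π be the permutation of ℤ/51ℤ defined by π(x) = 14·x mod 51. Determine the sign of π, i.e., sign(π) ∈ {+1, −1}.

Orbit of 25 under x↦14x: [25, 44, 4, 5, 19, 11, 1]… (length divides ord_51(14)).
Cycle lengths of π_14 on ℤ/51ℤ: [16, 16, 16, 2, 1]; 5 cycles in total.
n − c = 51 − 5 = 46; sign = (−1)^46 = +1.

+1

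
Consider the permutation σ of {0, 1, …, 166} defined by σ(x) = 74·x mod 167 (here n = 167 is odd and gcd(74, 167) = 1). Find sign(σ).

-1

Start at x=33: 33 → 104 → 14 → 34 → 11 → 146 → 116 → … (one orbit).
The orbit structure of x ↦ 74x mod 167: 2 orbits of sizes [166, 1].
2 cycles on 167: each ℓ→(−1)^(ℓ−1), product (−1)^165 = -1.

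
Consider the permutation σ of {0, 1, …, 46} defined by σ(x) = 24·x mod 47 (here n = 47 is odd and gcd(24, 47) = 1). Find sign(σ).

+1

Start at x=42: 42 → 21 → 34 → 17 → 32 → 16 → 8 → … (one orbit).
Decompose π into cycles: lengths [23, 23, 1] (3 cycles, including the fixed point 0).
Σ(ℓ_i−1) = 47−3 = 44; sign = (−1)^44 = +1.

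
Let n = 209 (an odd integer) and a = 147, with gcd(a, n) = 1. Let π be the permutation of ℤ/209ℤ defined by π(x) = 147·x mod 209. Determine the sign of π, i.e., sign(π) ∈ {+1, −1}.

Start at x=12: 12 → 92 → 148 → 20 → 14 → 177 → 103 → … (one orbit).
Decompose π into cycles: lengths [90, 90, 18, 5, 5, 1] (6 cycles, including the fixed point 0).
With 6 cycles on 209 points, sign = (−1)^{209−6} = -1.

-1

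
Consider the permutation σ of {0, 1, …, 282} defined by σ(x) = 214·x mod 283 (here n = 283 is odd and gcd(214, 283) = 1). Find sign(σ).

Start at x=155: 155 → 59 → 174 → 163 → 73 → 57 → 29 → … (one orbit).
The orbit structure of x ↦ 214x mod 283: 3 orbits of sizes [141, 141, 1].
3 cycles on 283: each ℓ→(−1)^(ℓ−1), product (−1)^280 = +1.
Check: (214/283) = +1 by Zolotarev.

+1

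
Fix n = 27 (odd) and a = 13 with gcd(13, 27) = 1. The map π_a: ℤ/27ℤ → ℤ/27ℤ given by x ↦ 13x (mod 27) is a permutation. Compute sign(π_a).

+1

Start at x=13: 13 → 7 → 10 → 22 → 16 → 19 → 4 → … (one orbit).
Cycle lengths of π_13 on ℤ/27ℤ: [9, 9, 3, 3, 1, 1, 1]; 7 cycles in total.
7 cycles on 27: each ℓ→(−1)^(ℓ−1), product (−1)^20 = +1.
(13|27)_J = +1 (Zolotarev's lemma cross-check).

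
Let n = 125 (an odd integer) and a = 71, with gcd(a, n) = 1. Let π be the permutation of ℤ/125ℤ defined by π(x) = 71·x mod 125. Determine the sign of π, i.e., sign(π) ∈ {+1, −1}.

+1

Trace 121: π^k(121) = [121, 91, 86, 106, 26, 96, 66] for k=0..6.
Decompose π into cycles: lengths [25, 25, 25, 25, 5, 5, 5, 5, 1, 1, 1, 1, 1] (13 cycles, including the fixed point 0).
n − c = 125 − 13 = 112; sign = (−1)^112 = +1.
Via Zolotarev, sign(π_{71}) = (71|125) = +1.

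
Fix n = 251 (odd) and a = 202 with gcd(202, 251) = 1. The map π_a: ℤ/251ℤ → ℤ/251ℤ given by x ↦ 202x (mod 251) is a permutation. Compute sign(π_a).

-1

Orbit of 174 under x↦202x: [174, 8, 110, 132, 58, 170, 204]… (length divides ord_251(202)).
π_202 has 2 disjoint cycles with lengths [250, 1] on {0,…,250}.
sign(π) = (−1)^{n − #cycles} = (−1)^{251−2} = (−1)^249 = -1.
Zolotarev: (202|251) = -1, matching the cycle-count sign.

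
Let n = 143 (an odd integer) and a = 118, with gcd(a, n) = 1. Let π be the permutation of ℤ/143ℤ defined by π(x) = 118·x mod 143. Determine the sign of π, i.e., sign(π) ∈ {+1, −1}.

Orbit of 40 under x↦118x: [40, 1, 118, 53, 105, 92, 131]… (length divides ord_143(118)).
Decompose π into cycles: lengths [10, 10, 10, 10, 10, 10, 10, 10, 10, 10, 10, 10, 10, 1, 1, 1, 1, 1, 1, 1, 1, 1, 1, 1, 1, 1] (26 cycles, including the fixed point 0).
sign(π) = (−1)^{n − #cycles} = (−1)^{143−26} = (−1)^117 = -1.
(118|143)_J = -1 (Zolotarev's lemma cross-check).

-1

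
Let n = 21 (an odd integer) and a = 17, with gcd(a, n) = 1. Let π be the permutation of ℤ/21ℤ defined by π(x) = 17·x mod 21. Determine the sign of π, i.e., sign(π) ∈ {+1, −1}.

Orbit of 4 under x↦17x: [4, 5, 1, 17, 16, 20]… (length divides ord_21(17)).
5 cycles of lengths [6, 6, 6, 2, 1].
21 − 5 = 16 transpositions; sign(π) = (−1)^16 = +1.
The Jacobi symbol (17|21) = +1 (Zolotarev) agrees.

+1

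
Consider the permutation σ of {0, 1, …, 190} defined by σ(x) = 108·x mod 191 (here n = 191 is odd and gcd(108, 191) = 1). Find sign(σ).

+1

Orbit of 100 under x↦108x: [100, 104, 154, 15, 92, 4, 50]… (length divides ord_191(108)).
The orbit structure of x ↦ 108x mod 191: 3 orbits of sizes [95, 95, 1].
n − c = 191 − 3 = 188; sign = (−1)^188 = +1.
The Jacobi symbol (108|191) = +1 (Zolotarev) agrees.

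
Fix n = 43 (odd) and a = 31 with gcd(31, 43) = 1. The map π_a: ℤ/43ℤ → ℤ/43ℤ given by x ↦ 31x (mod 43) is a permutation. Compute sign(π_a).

Orbit of 13 under x↦31x: [13, 16, 23, 25, 1, 31, 15]… (length divides ord_43(31)).
The orbit structure of x ↦ 31x mod 43: 3 orbits of sizes [21, 21, 1].
Σ(ℓ_i−1) = 43−3 = 40; sign = (−1)^40 = +1.

+1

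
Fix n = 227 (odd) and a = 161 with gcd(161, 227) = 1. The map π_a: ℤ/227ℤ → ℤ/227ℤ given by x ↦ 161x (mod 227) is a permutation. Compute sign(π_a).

+1

Start at x=181: 181 → 85 → 65 → 23 → 71 → 81 → 102 → … (one orbit).
Cycle lengths of π_161 on ℤ/227ℤ: [113, 113, 1]; 3 cycles in total.
Σ(ℓ_i−1) = 227−3 = 224; sign = (−1)^224 = +1.
The Jacobi symbol (161|227) = +1 (Zolotarev) agrees.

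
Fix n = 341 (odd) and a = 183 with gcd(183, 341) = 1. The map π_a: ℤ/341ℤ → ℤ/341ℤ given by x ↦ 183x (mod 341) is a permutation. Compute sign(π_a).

Orbit of 326 under x↦183x: [326, 324, 299, 157, 87, 235, 39]… (length divides ord_341(183)).
The orbit structure of x ↦ 183x mod 341: 14 orbits of sizes [30, 30, 30, 30, 30, 30, 30, 30, 30, 30, 15, 15, 10, 1].
sign(π) = (−1)^{n − #cycles} = (−1)^{341−14} = (−1)^327 = -1.
Via Zolotarev, sign(π_{183}) = (183|341) = -1.

-1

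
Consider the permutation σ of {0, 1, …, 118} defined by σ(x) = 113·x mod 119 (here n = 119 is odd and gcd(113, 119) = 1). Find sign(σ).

-1

Trace 29: π^k(29) = [29, 64, 92, 43, 99, 1, 113] for k=0..6.
Decompose π into cycles: lengths [16, 16, 16, 16, 16, 16, 16, 1, 1, 1, 1, 1, 1, 1] (14 cycles, including the fixed point 0).
Σ(ℓ_i−1) = 119−14 = 105; sign = (−1)^105 = -1.
Via Zolotarev, sign(π_{113}) = (113|119) = -1.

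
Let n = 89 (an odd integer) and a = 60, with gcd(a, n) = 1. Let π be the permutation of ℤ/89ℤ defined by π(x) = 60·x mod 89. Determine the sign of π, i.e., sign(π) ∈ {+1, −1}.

Start at x=56: 56 → 67 → 15 → 10 → 66 → 44 → 59 → … (one orbit).
π_60 has 2 disjoint cycles with lengths [88, 1] on {0,…,88}.
With 2 cycles on 89 points, sign = (−1)^{89−2} = -1.

-1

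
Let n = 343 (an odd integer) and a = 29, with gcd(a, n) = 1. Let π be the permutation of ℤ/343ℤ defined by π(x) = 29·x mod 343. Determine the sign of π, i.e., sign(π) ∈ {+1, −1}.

+1

Trace 148: π^k(148) = [148, 176, 302, 183, 162, 239, 71] for k=0..6.
π_29 has 19 disjoint cycles with lengths [49, 49, 49, 49, 49, 49, 7, 7, 7, 7, 7, 7, 1, 1, 1, 1, 1, 1, 1] on {0,…,342}.
19 cycles on 343: each ℓ→(−1)^(ℓ−1), product (−1)^324 = +1.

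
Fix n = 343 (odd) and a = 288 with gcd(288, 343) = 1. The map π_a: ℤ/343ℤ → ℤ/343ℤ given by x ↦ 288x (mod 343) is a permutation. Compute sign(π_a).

Trace 204: π^k(204) = [204, 99, 43, 36, 78, 169, 309] for k=0..6.
Cycle type of π: 49×6 + 7×6 + 1×7; total 19 cycles.
Σ(ℓ_i−1) = 343−19 = 324; sign = (−1)^324 = +1.
The Jacobi symbol (288|343) = +1 (Zolotarev) agrees.

+1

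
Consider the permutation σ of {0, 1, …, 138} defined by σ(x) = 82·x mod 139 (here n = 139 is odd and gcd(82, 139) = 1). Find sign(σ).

-1

Trace 52: π^k(52) = [52, 94, 63, 23, 79, 84, 77] for k=0..6.
4 cycles of lengths [46, 46, 46, 1].
With 4 cycles on 139 points, sign = (−1)^{139−4} = -1.
Check: (82/139) = -1 by Zolotarev.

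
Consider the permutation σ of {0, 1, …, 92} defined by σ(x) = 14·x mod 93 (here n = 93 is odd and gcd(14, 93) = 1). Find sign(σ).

-1

Trace 32: π^k(32) = [32, 76, 41, 16, 38, 67, 8] for k=0..6.
The orbit structure of x ↦ 14x mod 93: 6 orbits of sizes [30, 30, 15, 15, 2, 1].
sign(π) = (−1)^{n − #cycles} = (−1)^{93−6} = (−1)^87 = -1.
(14|93)_J = -1 (Zolotarev's lemma cross-check).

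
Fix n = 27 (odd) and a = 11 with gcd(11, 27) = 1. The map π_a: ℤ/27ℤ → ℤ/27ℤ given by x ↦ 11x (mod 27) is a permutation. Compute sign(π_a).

Start at x=1: 1 → 11 → 13 → 8 → 7 → 23 → 10 → … (one orbit).
π_11 has 4 disjoint cycles with lengths [18, 6, 2, 1] on {0,…,26}.
n − c = 27 − 4 = 23; sign = (−1)^23 = -1.

-1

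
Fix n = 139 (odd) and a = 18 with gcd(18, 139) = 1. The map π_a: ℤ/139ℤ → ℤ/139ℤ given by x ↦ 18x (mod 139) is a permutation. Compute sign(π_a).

-1

Start at x=31: 31 → 2 → 36 → 92 → 127 → 62 → 4 → … (one orbit).
Cycle lengths of π_18 on ℤ/139ℤ: [138, 1]; 2 cycles in total.
With 2 cycles on 139 points, sign = (−1)^{139−2} = -1.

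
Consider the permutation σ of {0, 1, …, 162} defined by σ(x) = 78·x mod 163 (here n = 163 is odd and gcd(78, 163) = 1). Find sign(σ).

Start at x=140: 140 → 162 → 85 → 110 → 104 → 125 → 133 → … (one orbit).
The orbit structure of x ↦ 78x mod 163: 10 orbits of sizes [18, 18, 18, 18, 18, 18, 18, 18, 18, 1].
sign(π) = (−1)^{n − #cycles} = (−1)^{163−10} = (−1)^153 = -1.
(78|163)_J = -1 (Zolotarev's lemma cross-check).

-1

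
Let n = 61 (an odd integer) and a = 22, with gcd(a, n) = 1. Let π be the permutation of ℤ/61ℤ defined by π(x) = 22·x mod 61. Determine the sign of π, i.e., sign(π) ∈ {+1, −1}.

Trace 12: π^k(12) = [12, 20, 13, 42, 9, 15, 25] for k=0..6.
Decompose π into cycles: lengths [15, 15, 15, 15, 1] (5 cycles, including the fixed point 0).
n − c = 61 − 5 = 56; sign = (−1)^56 = +1.
Zolotarev: (22|61) = +1, matching the cycle-count sign.

+1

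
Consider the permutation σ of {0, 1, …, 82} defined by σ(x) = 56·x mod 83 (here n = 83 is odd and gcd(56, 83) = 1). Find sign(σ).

Trace 36: π^k(36) = [36, 24, 16, 66, 44, 57, 38] for k=0..6.
Cycle lengths of π_56 on ℤ/83ℤ: [82, 1]; 2 cycles in total.
n − c = 83 − 2 = 81; sign = (−1)^81 = -1.
Check: (56/83) = -1 by Zolotarev.

-1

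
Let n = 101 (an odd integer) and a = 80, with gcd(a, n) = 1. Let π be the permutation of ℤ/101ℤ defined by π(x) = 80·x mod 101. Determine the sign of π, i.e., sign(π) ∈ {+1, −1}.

Start at x=19: 19 → 5 → 97 → 84 → 54 → 78 → 79 → … (one orbit).
π_80 has 5 disjoint cycles with lengths [25, 25, 25, 25, 1] on {0,…,100}.
5 cycles on 101: each ℓ→(−1)^(ℓ−1), product (−1)^96 = +1.
(80|101)_J = +1 (Zolotarev's lemma cross-check).

+1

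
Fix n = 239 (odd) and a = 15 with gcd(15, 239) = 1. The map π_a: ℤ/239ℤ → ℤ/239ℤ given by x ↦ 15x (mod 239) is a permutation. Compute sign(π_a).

Start at x=133: 133 → 83 → 50 → 33 → 17 → 16 → 1 → … (one orbit).
3 cycles of lengths [119, 119, 1].
239 − 3 = 236 transpositions; sign(π) = (−1)^236 = +1.
Check: (15/239) = +1 by Zolotarev.

+1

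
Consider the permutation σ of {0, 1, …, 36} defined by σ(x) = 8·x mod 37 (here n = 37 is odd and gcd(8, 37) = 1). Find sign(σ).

-1

Start at x=23: 23 → 36 → 29 → 10 → 6 → 11 → 14 → … (one orbit).
Cycle type of π: 12×3 + 1; total 4 cycles.
n − c = 37 − 4 = 33; sign = (−1)^33 = -1.
The Jacobi symbol (8|37) = -1 (Zolotarev) agrees.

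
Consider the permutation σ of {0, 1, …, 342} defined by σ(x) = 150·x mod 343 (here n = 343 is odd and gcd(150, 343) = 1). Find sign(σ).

-1

Start at x=2: 2 → 300 → 67 → 103 → 15 → 192 → 331 → … (one orbit).
Cycle type of π: 294 + 42 + 6 + 1; total 4 cycles.
4 cycles on 343: each ℓ→(−1)^(ℓ−1), product (−1)^339 = -1.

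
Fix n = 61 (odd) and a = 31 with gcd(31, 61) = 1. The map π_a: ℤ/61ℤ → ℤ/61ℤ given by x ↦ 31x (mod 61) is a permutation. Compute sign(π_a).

-1

Trace 4: π^k(4) = [4, 2, 1, 31, 46, 23, 42] for k=0..6.
The orbit structure of x ↦ 31x mod 61: 2 orbits of sizes [60, 1].
61 − 2 = 59 transpositions; sign(π) = (−1)^59 = -1.
Via Zolotarev, sign(π_{31}) = (31|61) = -1.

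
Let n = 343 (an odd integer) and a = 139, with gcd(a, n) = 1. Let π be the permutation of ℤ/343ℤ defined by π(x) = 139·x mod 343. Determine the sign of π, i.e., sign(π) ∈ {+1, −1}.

-1

Trace 309: π^k(309) = [309, 76, 274, 13, 92, 97, 106] for k=0..6.
π_139 has 10 disjoint cycles with lengths [98, 98, 98, 14, 14, 14, 2, 2, 2, 1] on {0,…,342}.
10 cycles on 343: each ℓ→(−1)^(ℓ−1), product (−1)^333 = -1.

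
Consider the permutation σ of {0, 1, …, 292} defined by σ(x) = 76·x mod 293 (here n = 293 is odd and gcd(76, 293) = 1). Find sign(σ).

-1

Orbit of 214 under x↦76x: [214, 149, 190, 83, 155, 60, 165]… (length divides ord_293(76)).
π_76 has 2 disjoint cycles with lengths [292, 1] on {0,…,292}.
n − c = 293 − 2 = 291; sign = (−1)^291 = -1.
Via Zolotarev, sign(π_{76}) = (76|293) = -1.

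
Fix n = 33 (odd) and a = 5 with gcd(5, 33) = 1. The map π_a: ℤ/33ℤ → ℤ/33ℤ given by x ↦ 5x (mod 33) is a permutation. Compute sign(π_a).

-1

Trace 14: π^k(14) = [14, 4, 20, 1, 5, 25, 26] for k=0..6.
6 cycles of lengths [10, 10, 5, 5, 2, 1].
n − c = 33 − 6 = 27; sign = (−1)^27 = -1.
Check: (5/33) = -1 by Zolotarev.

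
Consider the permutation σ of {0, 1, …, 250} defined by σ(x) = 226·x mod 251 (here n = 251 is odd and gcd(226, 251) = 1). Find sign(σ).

-1

Start at x=250: 250 → 25 → 128 → 63 → 182 → 219 → 47 → … (one orbit).
6 cycles of lengths [50, 50, 50, 50, 50, 1].
n − c = 251 − 6 = 245; sign = (−1)^245 = -1.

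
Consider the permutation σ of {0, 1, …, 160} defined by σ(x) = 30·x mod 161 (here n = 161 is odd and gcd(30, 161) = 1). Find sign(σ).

-1

Trace 120: π^k(120) = [120, 58, 130, 36, 114, 39, 43] for k=0..6.
Decompose π into cycles: lengths [66, 66, 22, 3, 3, 1] (6 cycles, including the fixed point 0).
Σ(ℓ_i−1) = 161−6 = 155; sign = (−1)^155 = -1.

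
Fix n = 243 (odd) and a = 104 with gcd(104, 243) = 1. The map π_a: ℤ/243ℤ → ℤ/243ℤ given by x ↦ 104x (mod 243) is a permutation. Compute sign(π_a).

-1

Start at x=182: 182 → 217 → 212 → 178 → 44 → 202 → 110 → … (one orbit).
π_104 has 6 disjoint cycles with lengths [162, 54, 18, 6, 2, 1] on {0,…,242}.
6 cycles on 243: each ℓ→(−1)^(ℓ−1), product (−1)^237 = -1.
The Jacobi symbol (104|243) = -1 (Zolotarev) agrees.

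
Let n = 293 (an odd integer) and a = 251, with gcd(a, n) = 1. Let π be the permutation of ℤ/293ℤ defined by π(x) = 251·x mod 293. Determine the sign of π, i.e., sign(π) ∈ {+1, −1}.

-1

Orbit of 86 under x↦251x: [86, 197, 223, 10, 166, 60, 117]… (length divides ord_293(251)).
Decompose π into cycles: lengths [292, 1] (2 cycles, including the fixed point 0).
n − c = 293 − 2 = 291; sign = (−1)^291 = -1.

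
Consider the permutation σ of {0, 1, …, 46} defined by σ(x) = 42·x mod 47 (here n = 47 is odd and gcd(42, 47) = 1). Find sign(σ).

+1

Trace 4: π^k(4) = [4, 27, 6, 17, 9, 2, 37] for k=0..6.
Cycle lengths of π_42 on ℤ/47ℤ: [23, 23, 1]; 3 cycles in total.
47 − 3 = 44 transpositions; sign(π) = (−1)^44 = +1.
Via Zolotarev, sign(π_{42}) = (42|47) = +1.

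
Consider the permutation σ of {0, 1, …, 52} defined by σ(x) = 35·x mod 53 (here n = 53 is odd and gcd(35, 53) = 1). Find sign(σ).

-1

Orbit of 29 under x↦35x: [29, 8, 15, 48, 37, 23, 10]… (length divides ord_53(35)).
The orbit structure of x ↦ 35x mod 53: 2 orbits of sizes [52, 1].
n − c = 53 − 2 = 51; sign = (−1)^51 = -1.
(35|53)_J = -1 (Zolotarev's lemma cross-check).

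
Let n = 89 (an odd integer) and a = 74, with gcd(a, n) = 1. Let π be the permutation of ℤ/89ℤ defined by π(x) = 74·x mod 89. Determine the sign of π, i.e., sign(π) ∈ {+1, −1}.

Trace 83: π^k(83) = [83, 1, 74, 47, 7, 73, 62] for k=0..6.
The orbit structure of x ↦ 74x mod 89: 2 orbits of sizes [88, 1].
Σ(ℓ_i−1) = 89−2 = 87; sign = (−1)^87 = -1.

-1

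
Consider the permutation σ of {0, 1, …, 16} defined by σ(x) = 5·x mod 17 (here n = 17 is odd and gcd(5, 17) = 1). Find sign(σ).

-1

Start at x=11: 11 → 4 → 3 → 15 → 7 → 1 → 5 → … (one orbit).
Cycle type of π: 16 + 1; total 2 cycles.
17 − 2 = 15 transpositions; sign(π) = (−1)^15 = -1.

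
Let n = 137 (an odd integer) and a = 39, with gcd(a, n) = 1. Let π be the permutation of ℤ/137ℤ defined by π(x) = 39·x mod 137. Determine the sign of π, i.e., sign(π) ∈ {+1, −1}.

Start at x=68: 68 → 49 → 130 → 1 → 39 → 14 → 135 → … (one orbit).
Cycle type of π: 68×2 + 1; total 3 cycles.
Σ(ℓ_i−1) = 137−3 = 134; sign = (−1)^134 = +1.

+1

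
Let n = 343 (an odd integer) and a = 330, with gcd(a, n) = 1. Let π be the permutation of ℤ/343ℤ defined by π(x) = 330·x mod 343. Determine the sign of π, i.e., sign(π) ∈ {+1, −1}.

Orbit of 225 under x↦330x: [225, 162, 295, 281, 120, 155, 43]… (length divides ord_343(330)).
Cycle type of π: 49×6 + 7×6 + 1×7; total 19 cycles.
sign(π) = (−1)^{n − #cycles} = (−1)^{343−19} = (−1)^324 = +1.
Via Zolotarev, sign(π_{330}) = (330|343) = +1.

+1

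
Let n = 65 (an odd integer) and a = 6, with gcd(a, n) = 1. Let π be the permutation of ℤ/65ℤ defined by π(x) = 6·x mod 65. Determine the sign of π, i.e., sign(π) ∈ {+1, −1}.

-1

Start at x=16: 16 → 31 → 56 → 11 → 1 → 6 → 36 → … (one orbit).
Decompose π into cycles: lengths [12, 12, 12, 12, 12, 1, 1, 1, 1, 1] (10 cycles, including the fixed point 0).
sign(π) = (−1)^{n − #cycles} = (−1)^{65−10} = (−1)^55 = -1.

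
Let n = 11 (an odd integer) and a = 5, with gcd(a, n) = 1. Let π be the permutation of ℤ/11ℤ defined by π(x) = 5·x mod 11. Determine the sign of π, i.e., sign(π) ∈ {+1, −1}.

Orbit of 1 under x↦5x: [1, 5, 3, 4, 9]… (length divides ord_11(5)).
Cycle type of π: 5×2 + 1; total 3 cycles.
3 cycles on 11: each ℓ→(−1)^(ℓ−1), product (−1)^8 = +1.
Zolotarev: (5|11) = +1, matching the cycle-count sign.

+1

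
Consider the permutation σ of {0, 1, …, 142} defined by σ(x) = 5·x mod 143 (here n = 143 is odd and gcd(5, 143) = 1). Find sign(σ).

Orbit of 135 under x↦5x: [135, 103, 86, 1, 5, 25, 125]… (length divides ord_143(5)).
The orbit structure of x ↦ 5x mod 143: 12 orbits of sizes [20, 20, 20, 20, 20, 20, 5, 5, 4, 4, 4, 1].
With 12 cycles on 143 points, sign = (−1)^{143−12} = -1.
The Jacobi symbol (5|143) = -1 (Zolotarev) agrees.

-1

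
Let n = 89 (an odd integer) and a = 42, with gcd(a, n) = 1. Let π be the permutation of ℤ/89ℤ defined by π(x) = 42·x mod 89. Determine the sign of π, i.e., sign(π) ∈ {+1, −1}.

+1

Start at x=42: 42 → 73 → 40 → 78 → 72 → 87 → 5 → … (one orbit).
The orbit structure of x ↦ 42x mod 89: 3 orbits of sizes [44, 44, 1].
Σ(ℓ_i−1) = 89−3 = 86; sign = (−1)^86 = +1.
(42|89)_J = +1 (Zolotarev's lemma cross-check).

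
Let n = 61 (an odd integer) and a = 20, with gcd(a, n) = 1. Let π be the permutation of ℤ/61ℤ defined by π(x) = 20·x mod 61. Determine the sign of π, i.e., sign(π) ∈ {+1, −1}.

Orbit of 9 under x↦20x: [9, 58, 1, 20, 34]… (length divides ord_61(20)).
Cycle lengths of π_20 on ℤ/61ℤ: [5, 5, 5, 5, 5, 5, 5, 5, 5, 5, 5, 5, 1]; 13 cycles in total.
n − c = 61 − 13 = 48; sign = (−1)^48 = +1.

+1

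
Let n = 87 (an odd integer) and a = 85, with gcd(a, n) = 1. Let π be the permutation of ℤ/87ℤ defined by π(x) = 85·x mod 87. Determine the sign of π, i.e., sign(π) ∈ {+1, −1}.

-1

Start at x=61: 61 → 52 → 70 → 34 → 19 → 49 → 76 → … (one orbit).
Cycle type of π: 28×3 + 1×3; total 6 cycles.
87 − 6 = 81 transpositions; sign(π) = (−1)^81 = -1.
Check: (85/87) = -1 by Zolotarev.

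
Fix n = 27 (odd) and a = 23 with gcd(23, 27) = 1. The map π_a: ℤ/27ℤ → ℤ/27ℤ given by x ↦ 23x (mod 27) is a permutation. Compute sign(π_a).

-1

Start at x=23: 23 → 16 → 17 → 13 → 2 → 19 → 5 → … (one orbit).
π_23 has 4 disjoint cycles with lengths [18, 6, 2, 1] on {0,…,26}.
sign(π) = (−1)^{n − #cycles} = (−1)^{27−4} = (−1)^23 = -1.
The Jacobi symbol (23|27) = -1 (Zolotarev) agrees.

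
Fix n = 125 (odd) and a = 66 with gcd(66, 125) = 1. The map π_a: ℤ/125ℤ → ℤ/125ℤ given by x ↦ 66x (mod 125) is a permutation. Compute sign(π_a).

Orbit of 76 under x↦66x: [76, 16, 56, 71, 61, 26, 91]… (length divides ord_125(66)).
Cycle lengths of π_66 on ℤ/125ℤ: [25, 25, 25, 25, 5, 5, 5, 5, 1, 1, 1, 1, 1]; 13 cycles in total.
sign(π) = (−1)^{n − #cycles} = (−1)^{125−13} = (−1)^112 = +1.

+1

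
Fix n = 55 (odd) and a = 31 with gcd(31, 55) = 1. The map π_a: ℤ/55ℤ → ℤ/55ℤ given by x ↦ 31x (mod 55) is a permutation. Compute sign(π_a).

Start at x=26: 26 → 36 → 16 → 1 → 31 → 26 (one orbit).
The orbit structure of x ↦ 31x mod 55: 15 orbits of sizes [5, 5, 5, 5, 5, 5, 5, 5, 5, 5, 1, 1, 1, 1, 1].
sign(π) = (−1)^{n − #cycles} = (−1)^{55−15} = (−1)^40 = +1.
Via Zolotarev, sign(π_{31}) = (31|55) = +1.

+1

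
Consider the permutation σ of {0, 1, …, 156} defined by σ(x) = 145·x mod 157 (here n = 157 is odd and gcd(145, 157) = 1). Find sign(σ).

+1

Start at x=12: 12 → 13 → 1 → 145 → 144 → 156 → 12 (one orbit).
The orbit structure of x ↦ 145x mod 157: 27 orbits of sizes [6, 6, 6, 6, 6, 6, 6, 6, 6, 6, 6, 6, 6, 6, 6, 6, 6, 6, 6, 6, 6, 6, 6, 6, 6, 6, 1].
sign(π) = (−1)^{n − #cycles} = (−1)^{157−27} = (−1)^130 = +1.
Check: (145/157) = +1 by Zolotarev.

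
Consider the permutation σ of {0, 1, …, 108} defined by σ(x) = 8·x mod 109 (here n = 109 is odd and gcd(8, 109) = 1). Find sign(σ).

-1

Start at x=101: 101 → 45 → 33 → 46 → 41 → 1 → 8 → … (one orbit).
π_8 has 10 disjoint cycles with lengths [12, 12, 12, 12, 12, 12, 12, 12, 12, 1] on {0,…,108}.
With 10 cycles on 109 points, sign = (−1)^{109−10} = -1.
Zolotarev: (8|109) = -1, matching the cycle-count sign.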